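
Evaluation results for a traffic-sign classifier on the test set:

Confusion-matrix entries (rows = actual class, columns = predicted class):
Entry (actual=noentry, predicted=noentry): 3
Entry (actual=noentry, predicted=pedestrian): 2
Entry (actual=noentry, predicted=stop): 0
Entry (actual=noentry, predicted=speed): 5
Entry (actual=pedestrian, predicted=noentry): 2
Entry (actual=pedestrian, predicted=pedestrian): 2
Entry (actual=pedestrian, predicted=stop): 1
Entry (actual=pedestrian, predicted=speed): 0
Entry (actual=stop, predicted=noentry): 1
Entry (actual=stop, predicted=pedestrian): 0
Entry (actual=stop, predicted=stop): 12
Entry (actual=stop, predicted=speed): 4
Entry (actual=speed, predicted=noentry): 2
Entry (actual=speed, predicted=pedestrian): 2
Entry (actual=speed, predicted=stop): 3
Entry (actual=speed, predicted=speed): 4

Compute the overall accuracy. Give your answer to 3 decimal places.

0.488

Accuracy = trace / total = (3+2+12+4=21) / 43 = 21/43 = 0.488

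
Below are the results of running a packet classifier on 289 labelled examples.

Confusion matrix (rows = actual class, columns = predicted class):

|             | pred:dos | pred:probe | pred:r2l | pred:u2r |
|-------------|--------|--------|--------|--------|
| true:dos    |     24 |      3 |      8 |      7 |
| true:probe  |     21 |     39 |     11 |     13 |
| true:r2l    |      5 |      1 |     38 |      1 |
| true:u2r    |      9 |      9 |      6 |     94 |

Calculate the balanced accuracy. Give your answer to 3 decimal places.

0.669

Balanced accuracy = mean of per-class recall.
  dos: recall = 24/42 = 0.5714
  probe: recall = 39/84 = 0.4643
  r2l: recall = 38/45 = 0.8444
  u2r: recall = 94/118 = 0.7966
Mean = (0.5714 + 0.4643 + 0.8444 + 0.7966) / 4 = 0.669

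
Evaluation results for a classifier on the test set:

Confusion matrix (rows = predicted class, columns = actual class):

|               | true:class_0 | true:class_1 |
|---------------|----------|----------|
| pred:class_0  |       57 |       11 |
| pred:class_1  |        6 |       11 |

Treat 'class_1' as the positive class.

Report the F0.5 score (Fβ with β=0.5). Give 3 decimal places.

0.611

Fβ = (1+β²)·TP / ((1+β²)·TP + β²·FN + FP), with β²=1/4
= 1.25·11 / (1.25·11 + 0.25·11 + 6) = 0.611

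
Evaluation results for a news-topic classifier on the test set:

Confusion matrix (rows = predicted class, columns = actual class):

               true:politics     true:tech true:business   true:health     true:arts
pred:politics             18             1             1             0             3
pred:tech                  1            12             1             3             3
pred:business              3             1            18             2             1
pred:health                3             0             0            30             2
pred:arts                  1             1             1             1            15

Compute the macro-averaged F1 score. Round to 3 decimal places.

0.749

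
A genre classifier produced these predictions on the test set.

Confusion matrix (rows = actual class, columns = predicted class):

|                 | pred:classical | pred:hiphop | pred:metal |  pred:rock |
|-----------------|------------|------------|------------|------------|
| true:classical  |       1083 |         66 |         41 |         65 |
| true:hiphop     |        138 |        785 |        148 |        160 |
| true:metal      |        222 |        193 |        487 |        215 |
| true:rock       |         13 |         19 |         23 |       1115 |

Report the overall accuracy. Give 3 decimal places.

0.727

Accuracy = trace / total = (1083+785+487+1115=3470) / 4773 = 3470/4773 = 0.727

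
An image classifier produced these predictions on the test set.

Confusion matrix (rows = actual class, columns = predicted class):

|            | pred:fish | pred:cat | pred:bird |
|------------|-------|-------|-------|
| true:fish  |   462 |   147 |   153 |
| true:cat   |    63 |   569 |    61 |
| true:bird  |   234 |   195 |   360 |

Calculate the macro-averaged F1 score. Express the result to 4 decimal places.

0.6151

Per-class F1 score (2·TP/(2·TP+FP+FN)):
  fish: TP=462, FP=63+234=297, FN=147+153=300 → 924/1521 = 0.60750
  cat: TP=569, FP=147+195=342, FN=63+61=124 → 1138/1604 = 0.70948
  bird: TP=360, FP=153+61=214, FN=234+195=429 → 720/1363 = 0.52825
Macro-F1 score = mean = (0.60750 + 0.70948 + 0.52825) / 3 = 0.6151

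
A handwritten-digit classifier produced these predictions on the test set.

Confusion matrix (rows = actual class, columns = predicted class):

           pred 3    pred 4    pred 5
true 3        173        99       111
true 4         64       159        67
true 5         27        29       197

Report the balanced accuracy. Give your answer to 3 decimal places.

0.593

Balanced accuracy = mean of per-class recall.
  3: recall = 173/383 = 0.4517
  4: recall = 159/290 = 0.5483
  5: recall = 197/253 = 0.7787
Mean = (0.4517 + 0.5483 + 0.7787) / 3 = 0.593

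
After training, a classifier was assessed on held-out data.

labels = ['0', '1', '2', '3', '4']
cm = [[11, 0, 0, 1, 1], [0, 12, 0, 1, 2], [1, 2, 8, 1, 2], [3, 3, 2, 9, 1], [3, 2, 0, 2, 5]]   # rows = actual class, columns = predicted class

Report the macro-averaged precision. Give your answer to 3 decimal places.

0.628

Per-class precision (TP/(TP+FP)):
  0: TP=11, FP=0+1+3+3=7 → 11/18 = 0.6111
  1: TP=12, FP=0+2+3+2=7 → 12/19 = 0.6316
  2: TP=8, FP=0+0+2+0=2 → 8/10 = 0.8000
  3: TP=9, FP=1+1+1+2=5 → 9/14 = 0.6429
  4: TP=5, FP=1+2+2+1=6 → 5/11 = 0.4545
Macro-precision = mean = (0.6111 + 0.6316 + 0.8000 + 0.6429 + 0.4545) / 5 = 0.628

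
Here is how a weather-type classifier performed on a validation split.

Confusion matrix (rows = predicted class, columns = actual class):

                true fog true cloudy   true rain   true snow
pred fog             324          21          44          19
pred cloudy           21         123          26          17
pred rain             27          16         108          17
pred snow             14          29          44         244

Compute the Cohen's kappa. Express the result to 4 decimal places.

0.6284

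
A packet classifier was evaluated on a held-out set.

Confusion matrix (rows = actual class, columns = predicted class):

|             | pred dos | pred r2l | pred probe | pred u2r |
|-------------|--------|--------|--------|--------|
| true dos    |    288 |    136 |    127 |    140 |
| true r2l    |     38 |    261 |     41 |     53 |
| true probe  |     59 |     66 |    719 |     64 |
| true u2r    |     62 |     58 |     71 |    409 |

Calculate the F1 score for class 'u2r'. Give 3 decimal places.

0.646

Treat 'u2r' as positive and all other classes as negative.
F1 score = 2·TP/(2·TP+FP+FN).
u2r: TP=409, FP=140+53+64=257, FN=62+58+71=191 → 818/1266 = 0.6461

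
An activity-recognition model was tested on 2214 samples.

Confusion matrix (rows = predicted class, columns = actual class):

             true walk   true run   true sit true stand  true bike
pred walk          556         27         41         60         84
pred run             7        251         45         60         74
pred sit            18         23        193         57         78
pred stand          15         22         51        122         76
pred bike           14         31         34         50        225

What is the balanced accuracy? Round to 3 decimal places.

0.584

Balanced accuracy = mean of per-class recall.
  walk: recall = 556/610 = 0.9115
  run: recall = 251/354 = 0.7090
  sit: recall = 193/364 = 0.5302
  stand: recall = 122/349 = 0.3496
  bike: recall = 225/537 = 0.4190
Mean = (0.9115 + 0.7090 + 0.5302 + 0.3496 + 0.4190) / 5 = 0.584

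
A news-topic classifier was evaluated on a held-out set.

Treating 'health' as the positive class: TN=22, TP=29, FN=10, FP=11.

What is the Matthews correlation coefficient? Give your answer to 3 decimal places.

0.411

MCC = (TP·TN − FP·FN) / √((TP+FP)(TP+FN)(TN+FP)(TN+FN))
Numerator = 29·22 − 11·10 = 528
Denominator = √(40·39·33·32) = √1647360 = 1283.4952
MCC = 528 / 1283.4952 = 0.411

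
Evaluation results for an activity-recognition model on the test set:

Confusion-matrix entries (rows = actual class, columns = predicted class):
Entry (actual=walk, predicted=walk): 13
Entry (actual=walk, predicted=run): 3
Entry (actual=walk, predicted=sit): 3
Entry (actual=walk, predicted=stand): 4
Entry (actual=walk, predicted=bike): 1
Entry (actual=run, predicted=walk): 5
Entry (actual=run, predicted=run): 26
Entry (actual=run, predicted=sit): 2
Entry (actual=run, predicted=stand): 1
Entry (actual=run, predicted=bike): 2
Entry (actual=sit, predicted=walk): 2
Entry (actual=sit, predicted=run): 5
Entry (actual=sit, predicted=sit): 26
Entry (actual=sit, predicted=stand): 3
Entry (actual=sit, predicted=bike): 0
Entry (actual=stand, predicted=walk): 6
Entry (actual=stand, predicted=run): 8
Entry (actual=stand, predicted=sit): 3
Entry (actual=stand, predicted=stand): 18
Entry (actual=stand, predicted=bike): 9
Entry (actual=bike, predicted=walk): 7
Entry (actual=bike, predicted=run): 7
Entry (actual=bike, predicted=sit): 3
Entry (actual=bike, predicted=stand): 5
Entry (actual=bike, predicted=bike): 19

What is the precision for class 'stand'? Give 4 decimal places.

0.5806

One-vs-rest for 'stand': TP = diagonal; FP = other classes predicted 'stand'; FN = 'stand' predicted as other.
precision = TP/(TP+FP).
stand: TP=18, FP=4+1+3+5=13 → 18/31 = 0.58065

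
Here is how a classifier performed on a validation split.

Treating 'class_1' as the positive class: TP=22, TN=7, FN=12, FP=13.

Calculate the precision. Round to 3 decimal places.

0.629

Precision = TP/(TP+FP) = 22/(22+13) = 22/35 = 0.629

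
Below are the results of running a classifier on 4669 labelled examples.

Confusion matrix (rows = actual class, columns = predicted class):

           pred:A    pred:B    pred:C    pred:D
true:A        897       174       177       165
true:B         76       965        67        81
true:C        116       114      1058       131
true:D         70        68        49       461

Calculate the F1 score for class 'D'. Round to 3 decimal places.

0.620

One-vs-rest for 'D': TP = diagonal; FP = other classes predicted 'D'; FN = 'D' predicted as other.
F1 score = 2·TP/(2·TP+FP+FN).
D: TP=461, FP=165+81+131=377, FN=70+68+49=187 → 922/1486 = 0.6205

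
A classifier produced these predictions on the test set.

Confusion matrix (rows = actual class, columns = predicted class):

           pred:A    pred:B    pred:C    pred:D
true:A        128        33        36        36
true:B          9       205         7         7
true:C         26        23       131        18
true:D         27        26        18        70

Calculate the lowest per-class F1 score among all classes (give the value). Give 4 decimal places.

0.5147

Per-class F1 score (2·TP/(2·TP+FP+FN)):
  A: TP=128, FP=9+26+27=62, FN=33+36+36=105 → 256/423 = 0.60520
  B: TP=205, FP=33+23+26=82, FN=9+7+7=23 → 410/515 = 0.79612
  C: TP=131, FP=36+7+18=61, FN=26+23+18=67 → 262/390 = 0.67179
  D: TP=70, FP=36+7+18=61, FN=27+26+18=71 → 140/272 = 0.51471
Lowest is class 'D' with F1 score = 0.5147.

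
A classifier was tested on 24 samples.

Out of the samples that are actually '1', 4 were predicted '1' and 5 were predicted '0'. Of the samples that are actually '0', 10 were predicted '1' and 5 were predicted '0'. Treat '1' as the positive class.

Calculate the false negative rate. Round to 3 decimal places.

FNR = FN/(FN+TP) = 5/(5+4) = 0.556

0.556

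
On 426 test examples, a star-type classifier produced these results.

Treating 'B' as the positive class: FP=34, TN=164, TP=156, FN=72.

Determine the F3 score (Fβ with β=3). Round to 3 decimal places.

Fβ = (1+β²)·TP / ((1+β²)·TP + β²·FN + FP), with β²=9
= 10·156 / (10·156 + 9·72 + 34) = 0.696

0.696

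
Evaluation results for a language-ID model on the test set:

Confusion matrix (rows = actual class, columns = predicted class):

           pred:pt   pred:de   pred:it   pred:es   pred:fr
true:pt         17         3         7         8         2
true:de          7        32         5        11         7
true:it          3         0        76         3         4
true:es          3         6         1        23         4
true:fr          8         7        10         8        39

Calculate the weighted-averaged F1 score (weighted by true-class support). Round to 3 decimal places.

0.634

Per-class F1 score (2·TP/(2·TP+FP+FN)):
  pt: TP=17, FP=7+3+3+8=21, FN=3+7+8+2=20 → 34/75 = 0.4533
  de: TP=32, FP=3+0+6+7=16, FN=7+5+11+7=30 → 64/110 = 0.5818
  it: TP=76, FP=7+5+1+10=23, FN=3+0+3+4=10 → 152/185 = 0.8216
  es: TP=23, FP=8+11+3+8=30, FN=3+6+1+4=14 → 46/90 = 0.5111
  fr: TP=39, FP=2+7+4+4=17, FN=8+7+10+8=33 → 78/128 = 0.6094
Weighted-F1 score = Σ (supportᵢ/N)·F1 scoreᵢ with N=294: (37/294)·0.4533 + (62/294)·0.5818 + (86/294)·0.8216 + (37/294)·0.5111 + (72/294)·0.6094 = 0.634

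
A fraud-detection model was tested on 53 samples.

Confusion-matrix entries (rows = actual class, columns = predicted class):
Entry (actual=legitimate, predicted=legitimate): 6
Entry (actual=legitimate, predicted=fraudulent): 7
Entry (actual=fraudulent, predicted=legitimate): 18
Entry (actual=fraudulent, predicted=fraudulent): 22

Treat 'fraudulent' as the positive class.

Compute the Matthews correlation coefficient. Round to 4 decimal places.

MCC = (TP·TN − FP·FN) / √((TP+FP)(TP+FN)(TN+FP)(TN+FN))
Numerator = 22·6 − 7·18 = 6
Denominator = √(29·40·13·24) = √361920 = 601.5979
MCC = 6 / 601.5979 = 0.0100

0.0100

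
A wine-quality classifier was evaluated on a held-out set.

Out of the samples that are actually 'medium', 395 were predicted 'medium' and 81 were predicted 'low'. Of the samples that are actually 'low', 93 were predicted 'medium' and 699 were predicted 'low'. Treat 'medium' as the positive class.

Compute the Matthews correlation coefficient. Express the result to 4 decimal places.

0.7090

MCC = (TP·TN − FP·FN) / √((TP+FP)(TP+FN)(TN+FP)(TN+FN))
Numerator = 395·699 − 93·81 = 268572
Denominator = √(488·476·792·780) = √143498234880 = 378811.6087
MCC = 268572 / 378811.6087 = 0.7090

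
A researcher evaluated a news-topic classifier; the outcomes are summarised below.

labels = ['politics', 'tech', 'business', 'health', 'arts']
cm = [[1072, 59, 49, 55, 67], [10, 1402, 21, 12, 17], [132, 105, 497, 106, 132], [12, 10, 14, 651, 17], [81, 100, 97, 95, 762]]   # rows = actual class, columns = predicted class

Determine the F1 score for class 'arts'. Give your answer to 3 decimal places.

0.715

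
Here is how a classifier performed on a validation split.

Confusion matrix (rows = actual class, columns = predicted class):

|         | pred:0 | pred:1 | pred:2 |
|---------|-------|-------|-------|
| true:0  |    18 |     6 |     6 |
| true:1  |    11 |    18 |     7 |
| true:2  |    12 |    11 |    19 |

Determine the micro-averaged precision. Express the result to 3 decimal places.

0.509

Micro-averaging pools counts across classes: ΣTP=55, ΣFP=53, ΣFN=53.
Micro-precision = TP/(TP+FP) on pooled counts = 0.509 (equals overall accuracy in single-label multiclass).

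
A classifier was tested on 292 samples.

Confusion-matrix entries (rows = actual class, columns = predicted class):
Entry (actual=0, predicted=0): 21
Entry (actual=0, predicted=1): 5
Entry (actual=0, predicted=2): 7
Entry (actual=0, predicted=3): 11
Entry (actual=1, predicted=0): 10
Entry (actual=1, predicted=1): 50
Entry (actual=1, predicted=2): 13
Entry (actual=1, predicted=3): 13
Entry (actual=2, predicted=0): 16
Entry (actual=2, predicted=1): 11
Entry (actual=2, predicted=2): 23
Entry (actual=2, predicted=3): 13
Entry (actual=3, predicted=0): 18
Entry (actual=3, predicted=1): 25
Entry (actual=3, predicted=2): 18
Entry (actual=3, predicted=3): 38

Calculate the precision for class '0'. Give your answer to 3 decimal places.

0.323

Take TP from the diagonal, FP from the rest of the '0' prediction marginal, FN from the rest of the '0' actual marginal.
precision = TP/(TP+FP).
0: TP=21, FP=10+16+18=44 → 21/65 = 0.3231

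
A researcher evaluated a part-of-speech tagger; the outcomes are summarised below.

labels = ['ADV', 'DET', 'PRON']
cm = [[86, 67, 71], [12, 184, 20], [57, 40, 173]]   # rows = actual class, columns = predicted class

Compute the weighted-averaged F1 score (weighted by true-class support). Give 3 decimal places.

Per-class F1 score (2·TP/(2·TP+FP+FN)):
  ADV: TP=86, FP=12+57=69, FN=67+71=138 → 172/379 = 0.4538
  DET: TP=184, FP=67+40=107, FN=12+20=32 → 368/507 = 0.7258
  PRON: TP=173, FP=71+20=91, FN=57+40=97 → 346/534 = 0.6479
Weighted-F1 score = Σ (supportᵢ/N)·F1 scoreᵢ with N=710: (224/710)·0.4538 + (216/710)·0.7258 + (270/710)·0.6479 = 0.610

0.610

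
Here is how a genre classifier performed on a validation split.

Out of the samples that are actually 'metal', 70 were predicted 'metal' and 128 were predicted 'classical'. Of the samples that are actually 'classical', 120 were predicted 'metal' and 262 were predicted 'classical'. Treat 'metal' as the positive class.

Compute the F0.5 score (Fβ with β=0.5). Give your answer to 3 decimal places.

0.365

Fβ = (1+β²)·TP / ((1+β²)·TP + β²·FN + FP), with β²=1/4
= 1.25·70 / (1.25·70 + 0.25·128 + 120) = 0.365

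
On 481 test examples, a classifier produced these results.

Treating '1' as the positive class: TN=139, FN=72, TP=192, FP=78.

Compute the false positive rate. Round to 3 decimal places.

0.359

FPR = FP/(FP+TN) = 78/(78+139) = 0.359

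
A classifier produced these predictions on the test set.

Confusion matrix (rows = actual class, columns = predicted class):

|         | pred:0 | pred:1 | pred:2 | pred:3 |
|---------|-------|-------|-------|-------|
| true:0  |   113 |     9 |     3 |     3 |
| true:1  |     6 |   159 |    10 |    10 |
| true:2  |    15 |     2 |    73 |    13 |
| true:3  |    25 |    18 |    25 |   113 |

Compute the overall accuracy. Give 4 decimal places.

Accuracy = trace / total = (113+159+73+113=458) / 597 = 458/597 = 0.7672

0.7672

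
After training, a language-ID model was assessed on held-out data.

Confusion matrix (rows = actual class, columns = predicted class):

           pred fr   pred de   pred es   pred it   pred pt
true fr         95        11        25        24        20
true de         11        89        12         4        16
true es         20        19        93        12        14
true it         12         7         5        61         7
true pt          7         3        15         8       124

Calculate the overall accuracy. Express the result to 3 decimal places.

Accuracy = trace / total = (95+89+93+61+124=462) / 714 = 462/714 = 0.647

0.647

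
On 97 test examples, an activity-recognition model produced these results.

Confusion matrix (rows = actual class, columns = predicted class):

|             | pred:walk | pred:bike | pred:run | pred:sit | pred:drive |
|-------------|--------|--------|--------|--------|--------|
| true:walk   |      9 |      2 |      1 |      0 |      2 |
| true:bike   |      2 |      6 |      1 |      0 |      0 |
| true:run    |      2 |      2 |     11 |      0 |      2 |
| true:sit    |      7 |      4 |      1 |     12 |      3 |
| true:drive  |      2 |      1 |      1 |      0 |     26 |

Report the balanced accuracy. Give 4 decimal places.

Balanced accuracy = mean of per-class recall.
  walk: recall = 9/14 = 0.64286
  bike: recall = 6/9 = 0.66667
  run: recall = 11/17 = 0.64706
  sit: recall = 12/27 = 0.44444
  drive: recall = 26/30 = 0.86667
Mean = (0.64286 + 0.66667 + 0.64706 + 0.44444 + 0.86667) / 5 = 0.6535

0.6535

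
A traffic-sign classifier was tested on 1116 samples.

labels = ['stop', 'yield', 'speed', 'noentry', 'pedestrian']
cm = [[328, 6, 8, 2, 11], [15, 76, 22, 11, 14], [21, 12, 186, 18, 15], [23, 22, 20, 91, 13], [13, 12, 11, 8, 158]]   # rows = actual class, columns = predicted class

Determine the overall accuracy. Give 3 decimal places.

0.752

Accuracy = trace / total = (328+76+186+91+158=839) / 1116 = 839/1116 = 0.752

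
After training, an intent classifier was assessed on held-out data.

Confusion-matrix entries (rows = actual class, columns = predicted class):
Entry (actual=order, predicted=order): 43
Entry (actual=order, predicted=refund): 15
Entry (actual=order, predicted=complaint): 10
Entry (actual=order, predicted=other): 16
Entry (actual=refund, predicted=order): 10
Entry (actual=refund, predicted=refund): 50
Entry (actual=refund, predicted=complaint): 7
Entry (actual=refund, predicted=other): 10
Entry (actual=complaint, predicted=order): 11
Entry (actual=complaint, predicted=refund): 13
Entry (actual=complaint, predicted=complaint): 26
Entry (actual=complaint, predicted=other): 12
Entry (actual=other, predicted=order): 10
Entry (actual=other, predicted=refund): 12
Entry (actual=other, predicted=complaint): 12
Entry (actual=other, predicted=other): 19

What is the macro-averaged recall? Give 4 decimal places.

0.4848

Per-class recall (TP/(TP+FN)):
  order: TP=43, FN=15+10+16=41 → 43/84 = 0.51190
  refund: TP=50, FN=10+7+10=27 → 50/77 = 0.64935
  complaint: TP=26, FN=11+13+12=36 → 26/62 = 0.41935
  other: TP=19, FN=10+12+12=34 → 19/53 = 0.35849
Macro-recall = mean = (0.51190 + 0.64935 + 0.41935 + 0.35849) / 4 = 0.4848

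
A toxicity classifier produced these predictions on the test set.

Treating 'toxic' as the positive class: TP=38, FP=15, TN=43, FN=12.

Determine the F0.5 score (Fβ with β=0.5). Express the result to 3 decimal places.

Fβ = (1+β²)·TP / ((1+β²)·TP + β²·FN + FP), with β²=1/4
= 1.25·38 / (1.25·38 + 0.25·12 + 15) = 0.725

0.725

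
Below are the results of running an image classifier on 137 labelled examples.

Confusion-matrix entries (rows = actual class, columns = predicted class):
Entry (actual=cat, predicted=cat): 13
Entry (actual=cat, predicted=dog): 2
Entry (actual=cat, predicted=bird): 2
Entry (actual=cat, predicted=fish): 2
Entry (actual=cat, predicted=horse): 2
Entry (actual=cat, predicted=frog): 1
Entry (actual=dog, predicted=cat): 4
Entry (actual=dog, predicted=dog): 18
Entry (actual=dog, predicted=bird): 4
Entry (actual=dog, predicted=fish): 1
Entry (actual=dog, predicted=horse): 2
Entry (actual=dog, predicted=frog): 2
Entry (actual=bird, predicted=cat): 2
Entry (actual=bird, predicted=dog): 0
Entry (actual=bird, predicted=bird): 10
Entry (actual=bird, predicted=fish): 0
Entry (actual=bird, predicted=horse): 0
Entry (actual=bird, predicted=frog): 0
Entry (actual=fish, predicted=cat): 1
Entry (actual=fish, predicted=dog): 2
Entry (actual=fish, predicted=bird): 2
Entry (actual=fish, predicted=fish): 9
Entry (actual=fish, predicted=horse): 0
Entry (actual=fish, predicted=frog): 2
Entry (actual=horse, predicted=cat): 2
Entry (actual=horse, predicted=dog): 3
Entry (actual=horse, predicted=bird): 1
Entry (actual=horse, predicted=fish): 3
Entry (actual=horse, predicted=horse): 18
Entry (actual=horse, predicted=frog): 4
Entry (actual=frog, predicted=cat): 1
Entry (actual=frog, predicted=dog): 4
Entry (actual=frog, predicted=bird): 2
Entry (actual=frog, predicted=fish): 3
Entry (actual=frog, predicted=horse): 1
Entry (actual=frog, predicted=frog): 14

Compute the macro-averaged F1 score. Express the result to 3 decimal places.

0.594

Per-class F1 score (2·TP/(2·TP+FP+FN)):
  cat: TP=13, FP=4+2+1+2+1=10, FN=2+2+2+2+1=9 → 26/45 = 0.5778
  dog: TP=18, FP=2+0+2+3+4=11, FN=4+4+1+2+2=13 → 36/60 = 0.6000
  bird: TP=10, FP=2+4+2+1+2=11, FN=2+0+0+0+0=2 → 20/33 = 0.6061
  fish: TP=9, FP=2+1+0+3+3=9, FN=1+2+2+0+2=7 → 18/34 = 0.5294
  horse: TP=18, FP=2+2+0+0+1=5, FN=2+3+1+3+4=13 → 36/54 = 0.6667
  frog: TP=14, FP=1+2+0+2+4=9, FN=1+4+2+3+1=11 → 28/48 = 0.5833
Macro-F1 score = mean = (0.5778 + 0.6000 + 0.6061 + 0.5294 + 0.6667 + 0.5833) / 6 = 0.594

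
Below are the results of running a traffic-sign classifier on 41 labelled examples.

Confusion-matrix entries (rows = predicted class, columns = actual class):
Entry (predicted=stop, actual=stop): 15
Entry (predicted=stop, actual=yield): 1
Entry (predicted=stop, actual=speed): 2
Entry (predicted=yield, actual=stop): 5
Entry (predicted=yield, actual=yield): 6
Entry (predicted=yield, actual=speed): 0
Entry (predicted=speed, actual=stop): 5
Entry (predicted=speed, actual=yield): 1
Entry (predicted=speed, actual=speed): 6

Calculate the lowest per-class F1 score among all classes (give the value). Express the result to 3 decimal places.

0.600

Per-class F1 score (2·TP/(2·TP+FP+FN)):
  stop: TP=15, FP=1+2=3, FN=5+5=10 → 30/43 = 0.6977
  yield: TP=6, FP=5+0=5, FN=1+1=2 → 12/19 = 0.6316
  speed: TP=6, FP=5+1=6, FN=2+0=2 → 12/20 = 0.6000
Lowest is class 'speed' with F1 score = 0.600.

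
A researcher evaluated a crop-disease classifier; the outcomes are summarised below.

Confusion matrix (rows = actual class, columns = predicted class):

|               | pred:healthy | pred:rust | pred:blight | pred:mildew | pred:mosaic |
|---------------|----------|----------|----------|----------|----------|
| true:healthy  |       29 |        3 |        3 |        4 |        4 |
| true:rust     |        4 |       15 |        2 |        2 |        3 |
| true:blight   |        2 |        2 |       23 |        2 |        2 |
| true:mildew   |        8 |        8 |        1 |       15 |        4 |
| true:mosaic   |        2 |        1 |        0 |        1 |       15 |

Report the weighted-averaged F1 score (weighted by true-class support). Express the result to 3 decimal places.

Per-class F1 score (2·TP/(2·TP+FP+FN)):
  healthy: TP=29, FP=4+2+8+2=16, FN=3+3+4+4=14 → 58/88 = 0.6591
  rust: TP=15, FP=3+2+8+1=14, FN=4+2+2+3=11 → 30/55 = 0.5455
  blight: TP=23, FP=3+2+1+0=6, FN=2+2+2+2=8 → 46/60 = 0.7667
  mildew: TP=15, FP=4+2+2+1=9, FN=8+8+1+4=21 → 30/60 = 0.5000
  mosaic: TP=15, FP=4+3+2+4=13, FN=2+1+0+1=4 → 30/47 = 0.6383
Weighted-F1 score = Σ (supportᵢ/N)·F1 scoreᵢ with N=155: (43/155)·0.6591 + (26/155)·0.5455 + (31/155)·0.7667 + (36/155)·0.5000 + (19/155)·0.6383 = 0.622

0.622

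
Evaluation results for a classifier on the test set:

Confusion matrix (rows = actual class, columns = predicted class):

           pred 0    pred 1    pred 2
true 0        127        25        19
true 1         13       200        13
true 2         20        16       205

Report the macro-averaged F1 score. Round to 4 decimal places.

0.8272

Per-class F1 score (2·TP/(2·TP+FP+FN)):
  0: TP=127, FP=13+20=33, FN=25+19=44 → 254/331 = 0.76737
  1: TP=200, FP=25+16=41, FN=13+13=26 → 400/467 = 0.85653
  2: TP=205, FP=19+13=32, FN=20+16=36 → 410/478 = 0.85774
Macro-F1 score = mean = (0.76737 + 0.85653 + 0.85774) / 3 = 0.8272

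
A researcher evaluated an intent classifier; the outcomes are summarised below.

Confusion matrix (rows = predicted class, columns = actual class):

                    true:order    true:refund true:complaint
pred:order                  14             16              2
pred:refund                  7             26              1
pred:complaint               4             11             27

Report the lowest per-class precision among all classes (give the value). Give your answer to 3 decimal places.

0.438

Per-class precision (TP/(TP+FP)):
  order: TP=14, FP=16+2=18 → 14/32 = 0.4375
  refund: TP=26, FP=7+1=8 → 26/34 = 0.7647
  complaint: TP=27, FP=4+11=15 → 27/42 = 0.6429
Lowest is class 'order' with precision = 0.438.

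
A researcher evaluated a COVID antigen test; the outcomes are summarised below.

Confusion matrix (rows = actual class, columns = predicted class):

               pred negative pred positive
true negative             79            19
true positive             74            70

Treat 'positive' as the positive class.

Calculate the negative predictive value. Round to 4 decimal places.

NPV = TN/(TN+FN) = 79/(79+74) = 0.5163

0.5163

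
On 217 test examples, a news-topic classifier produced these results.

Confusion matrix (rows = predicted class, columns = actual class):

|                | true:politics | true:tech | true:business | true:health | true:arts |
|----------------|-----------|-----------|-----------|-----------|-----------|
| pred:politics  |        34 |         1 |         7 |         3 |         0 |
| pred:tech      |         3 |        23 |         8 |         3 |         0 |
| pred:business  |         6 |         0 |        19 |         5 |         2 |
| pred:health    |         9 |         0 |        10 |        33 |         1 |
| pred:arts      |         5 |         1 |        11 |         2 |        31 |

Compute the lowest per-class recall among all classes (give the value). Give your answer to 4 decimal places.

Per-class recall (TP/(TP+FN)):
  politics: TP=34, FN=3+6+9+5=23 → 34/57 = 0.59649
  tech: TP=23, FN=1+0+0+1=2 → 23/25 = 0.92000
  business: TP=19, FN=7+8+10+11=36 → 19/55 = 0.34545
  health: TP=33, FN=3+3+5+2=13 → 33/46 = 0.71739
  arts: TP=31, FN=0+0+2+1=3 → 31/34 = 0.91176
Lowest is class 'business' with recall = 0.3455.

0.3455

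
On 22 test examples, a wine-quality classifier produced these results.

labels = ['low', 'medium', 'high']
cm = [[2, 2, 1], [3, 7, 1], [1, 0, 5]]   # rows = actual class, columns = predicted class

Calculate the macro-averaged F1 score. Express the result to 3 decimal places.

0.611

Per-class F1 score (2·TP/(2·TP+FP+FN)):
  low: TP=2, FP=3+1=4, FN=2+1=3 → 4/11 = 0.3636
  medium: TP=7, FP=2+0=2, FN=3+1=4 → 14/20 = 0.7000
  high: TP=5, FP=1+1=2, FN=1+0=1 → 10/13 = 0.7692
Macro-F1 score = mean = (0.3636 + 0.7000 + 0.7692) / 3 = 0.611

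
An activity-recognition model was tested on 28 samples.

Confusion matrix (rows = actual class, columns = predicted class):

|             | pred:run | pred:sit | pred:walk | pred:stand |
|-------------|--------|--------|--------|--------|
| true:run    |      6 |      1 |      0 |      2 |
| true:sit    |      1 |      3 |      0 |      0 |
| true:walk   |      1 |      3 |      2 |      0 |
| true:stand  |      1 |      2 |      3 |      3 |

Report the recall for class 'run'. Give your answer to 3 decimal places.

0.667

One-vs-rest for 'run': TP = diagonal; FP = other classes predicted 'run'; FN = 'run' predicted as other.
recall = TP/(TP+FN).
run: TP=6, FN=1+0+2=3 → 6/9 = 0.6667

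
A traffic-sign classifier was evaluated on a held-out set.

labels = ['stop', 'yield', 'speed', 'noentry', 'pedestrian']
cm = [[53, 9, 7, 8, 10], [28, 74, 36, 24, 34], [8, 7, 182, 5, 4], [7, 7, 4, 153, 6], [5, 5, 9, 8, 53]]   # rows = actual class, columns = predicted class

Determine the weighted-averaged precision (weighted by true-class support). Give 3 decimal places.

Per-class precision (TP/(TP+FP)):
  stop: TP=53, FP=28+8+7+5=48 → 53/101 = 0.5248
  yield: TP=74, FP=9+7+7+5=28 → 74/102 = 0.7255
  speed: TP=182, FP=7+36+4+9=56 → 182/238 = 0.7647
  noentry: TP=153, FP=8+24+5+8=45 → 153/198 = 0.7727
  pedestrian: TP=53, FP=10+34+4+6=54 → 53/107 = 0.4953
Weighted-precision = Σ (supportᵢ/N)·precisionᵢ with N=746: (87/746)·0.5248 + (196/746)·0.7255 + (206/746)·0.7647 + (177/746)·0.7727 + (80/746)·0.4953 = 0.699

0.699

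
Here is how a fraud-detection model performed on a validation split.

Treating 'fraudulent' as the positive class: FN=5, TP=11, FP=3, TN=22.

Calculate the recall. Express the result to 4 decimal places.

Recall = TP/(TP+FN) = 11/(11+5) = 11/16 = 0.6875

0.6875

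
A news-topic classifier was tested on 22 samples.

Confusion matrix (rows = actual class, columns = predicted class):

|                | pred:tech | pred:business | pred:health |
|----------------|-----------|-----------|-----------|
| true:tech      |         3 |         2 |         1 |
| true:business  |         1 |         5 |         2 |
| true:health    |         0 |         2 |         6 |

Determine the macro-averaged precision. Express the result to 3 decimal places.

Per-class precision (TP/(TP+FP)):
  tech: TP=3, FP=1+0=1 → 3/4 = 0.7500
  business: TP=5, FP=2+2=4 → 5/9 = 0.5556
  health: TP=6, FP=1+2=3 → 6/9 = 0.6667
Macro-precision = mean = (0.7500 + 0.5556 + 0.6667) / 3 = 0.657

0.657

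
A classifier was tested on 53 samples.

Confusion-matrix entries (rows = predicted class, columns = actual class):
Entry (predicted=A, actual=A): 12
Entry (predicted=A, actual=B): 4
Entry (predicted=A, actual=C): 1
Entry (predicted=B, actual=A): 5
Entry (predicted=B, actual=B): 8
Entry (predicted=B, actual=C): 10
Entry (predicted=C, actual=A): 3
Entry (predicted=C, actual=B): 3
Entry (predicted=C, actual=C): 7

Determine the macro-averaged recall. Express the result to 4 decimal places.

0.5074

Per-class recall (TP/(TP+FN)):
  A: TP=12, FN=5+3=8 → 12/20 = 0.60000
  B: TP=8, FN=4+3=7 → 8/15 = 0.53333
  C: TP=7, FN=1+10=11 → 7/18 = 0.38889
Macro-recall = mean = (0.60000 + 0.53333 + 0.38889) / 3 = 0.5074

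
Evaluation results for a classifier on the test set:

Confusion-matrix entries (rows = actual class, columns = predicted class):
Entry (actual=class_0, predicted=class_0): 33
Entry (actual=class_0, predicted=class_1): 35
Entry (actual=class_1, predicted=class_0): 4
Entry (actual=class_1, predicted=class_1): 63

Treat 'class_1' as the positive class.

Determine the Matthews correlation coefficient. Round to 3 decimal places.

0.477

MCC = (TP·TN − FP·FN) / √((TP+FP)(TP+FN)(TN+FP)(TN+FN))
Numerator = 63·33 − 35·4 = 1939
Denominator = √(98·67·68·37) = √16520056 = 4064.4872
MCC = 1939 / 4064.4872 = 0.477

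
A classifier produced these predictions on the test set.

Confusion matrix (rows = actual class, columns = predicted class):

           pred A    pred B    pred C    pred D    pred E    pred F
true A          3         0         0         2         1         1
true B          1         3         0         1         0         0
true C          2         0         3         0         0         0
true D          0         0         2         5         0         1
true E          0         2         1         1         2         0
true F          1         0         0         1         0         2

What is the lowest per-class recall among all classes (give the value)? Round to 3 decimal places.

0.333

Per-class recall (TP/(TP+FN)):
  A: TP=3, FN=0+0+2+1+1=4 → 3/7 = 0.4286
  B: TP=3, FN=1+0+1+0+0=2 → 3/5 = 0.6000
  C: TP=3, FN=2+0+0+0+0=2 → 3/5 = 0.6000
  D: TP=5, FN=0+0+2+0+1=3 → 5/8 = 0.6250
  E: TP=2, FN=0+2+1+1+0=4 → 2/6 = 0.3333
  F: TP=2, FN=1+0+0+1+0=2 → 2/4 = 0.5000
Lowest is class 'E' with recall = 0.333.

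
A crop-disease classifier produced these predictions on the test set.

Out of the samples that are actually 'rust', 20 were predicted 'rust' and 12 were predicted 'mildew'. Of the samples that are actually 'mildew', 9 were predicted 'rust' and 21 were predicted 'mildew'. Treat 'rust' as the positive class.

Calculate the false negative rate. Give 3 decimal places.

0.375

FNR = FN/(FN+TP) = 12/(12+20) = 0.375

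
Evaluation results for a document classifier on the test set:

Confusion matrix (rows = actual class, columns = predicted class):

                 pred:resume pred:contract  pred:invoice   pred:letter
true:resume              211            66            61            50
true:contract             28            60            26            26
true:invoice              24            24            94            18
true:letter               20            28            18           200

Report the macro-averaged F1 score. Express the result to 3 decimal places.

0.561

Per-class F1 score (2·TP/(2·TP+FP+FN)):
  resume: TP=211, FP=28+24+20=72, FN=66+61+50=177 → 422/671 = 0.6289
  contract: TP=60, FP=66+24+28=118, FN=28+26+26=80 → 120/318 = 0.3774
  invoice: TP=94, FP=61+26+18=105, FN=24+24+18=66 → 188/359 = 0.5237
  letter: TP=200, FP=50+26+18=94, FN=20+28+18=66 → 400/560 = 0.7143
Macro-F1 score = mean = (0.6289 + 0.3774 + 0.5237 + 0.7143) / 4 = 0.561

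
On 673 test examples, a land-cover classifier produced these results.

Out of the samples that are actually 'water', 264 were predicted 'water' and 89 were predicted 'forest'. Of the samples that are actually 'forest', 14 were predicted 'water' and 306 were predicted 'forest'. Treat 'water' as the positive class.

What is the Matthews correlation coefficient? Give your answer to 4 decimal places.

0.7142

MCC = (TP·TN − FP·FN) / √((TP+FP)(TP+FN)(TN+FP)(TN+FN))
Numerator = 264·306 − 14·89 = 79538
Denominator = √(278·353·320·395) = √12404137600 = 111373.8641
MCC = 79538 / 111373.8641 = 0.7142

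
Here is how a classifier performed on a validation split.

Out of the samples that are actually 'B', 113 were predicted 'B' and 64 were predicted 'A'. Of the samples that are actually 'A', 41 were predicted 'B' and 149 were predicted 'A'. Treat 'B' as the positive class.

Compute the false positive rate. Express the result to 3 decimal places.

0.216

FPR = FP/(FP+TN) = 41/(41+149) = 0.216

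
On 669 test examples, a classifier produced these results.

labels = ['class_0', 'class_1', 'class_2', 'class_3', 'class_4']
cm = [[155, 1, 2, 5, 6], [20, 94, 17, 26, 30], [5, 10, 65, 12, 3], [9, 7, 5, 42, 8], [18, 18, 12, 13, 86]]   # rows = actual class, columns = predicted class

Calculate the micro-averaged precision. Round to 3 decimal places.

0.661

Micro-averaging pools counts across classes: ΣTP=442, ΣFP=227, ΣFN=227.
Micro-precision = TP/(TP+FP) on pooled counts = 0.661 (equals overall accuracy in single-label multiclass).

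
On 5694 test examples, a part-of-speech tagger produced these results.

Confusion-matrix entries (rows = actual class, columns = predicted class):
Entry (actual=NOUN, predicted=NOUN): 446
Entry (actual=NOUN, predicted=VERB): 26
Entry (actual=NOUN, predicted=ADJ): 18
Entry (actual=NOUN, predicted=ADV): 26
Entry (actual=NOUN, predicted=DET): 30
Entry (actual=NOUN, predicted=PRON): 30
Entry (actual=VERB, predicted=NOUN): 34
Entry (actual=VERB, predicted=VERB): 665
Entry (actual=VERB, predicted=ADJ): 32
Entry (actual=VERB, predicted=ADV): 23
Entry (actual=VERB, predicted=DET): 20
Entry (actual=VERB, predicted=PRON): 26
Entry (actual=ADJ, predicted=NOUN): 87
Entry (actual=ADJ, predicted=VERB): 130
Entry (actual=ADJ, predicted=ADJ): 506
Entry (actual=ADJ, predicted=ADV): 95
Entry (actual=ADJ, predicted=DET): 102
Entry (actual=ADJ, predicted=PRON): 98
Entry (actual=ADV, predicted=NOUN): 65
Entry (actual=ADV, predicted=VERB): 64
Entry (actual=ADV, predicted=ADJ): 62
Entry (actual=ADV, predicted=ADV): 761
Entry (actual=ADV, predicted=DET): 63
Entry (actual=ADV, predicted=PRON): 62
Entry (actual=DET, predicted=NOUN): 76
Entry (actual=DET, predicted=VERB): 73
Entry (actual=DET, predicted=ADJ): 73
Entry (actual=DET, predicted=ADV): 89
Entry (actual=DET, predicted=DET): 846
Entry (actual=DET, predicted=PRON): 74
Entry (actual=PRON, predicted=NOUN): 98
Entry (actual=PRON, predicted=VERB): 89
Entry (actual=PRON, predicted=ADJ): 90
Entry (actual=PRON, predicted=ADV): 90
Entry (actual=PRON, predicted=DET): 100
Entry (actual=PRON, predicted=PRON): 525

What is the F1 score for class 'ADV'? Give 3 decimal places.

F1 score = 2·TP/(2·TP+FP+FN).
ADV: TP=761, FP=26+23+95+89+90=323, FN=65+64+62+63+62=316 → 1522/2161 = 0.7043

0.704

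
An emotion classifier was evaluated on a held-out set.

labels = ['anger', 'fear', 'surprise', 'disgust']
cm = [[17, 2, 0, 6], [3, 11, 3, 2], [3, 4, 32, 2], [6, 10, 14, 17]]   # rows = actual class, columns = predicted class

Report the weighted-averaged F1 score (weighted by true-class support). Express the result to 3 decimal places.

0.573

Per-class F1 score (2·TP/(2·TP+FP+FN)):
  anger: TP=17, FP=3+3+6=12, FN=2+0+6=8 → 34/54 = 0.6296
  fear: TP=11, FP=2+4+10=16, FN=3+3+2=8 → 22/46 = 0.4783
  surprise: TP=32, FP=0+3+14=17, FN=3+4+2=9 → 64/90 = 0.7111
  disgust: TP=17, FP=6+2+2=10, FN=6+10+14=30 → 34/74 = 0.4595
Weighted-F1 score = Σ (supportᵢ/N)·F1 scoreᵢ with N=132: (25/132)·0.6296 + (19/132)·0.4783 + (41/132)·0.7111 + (47/132)·0.4595 = 0.573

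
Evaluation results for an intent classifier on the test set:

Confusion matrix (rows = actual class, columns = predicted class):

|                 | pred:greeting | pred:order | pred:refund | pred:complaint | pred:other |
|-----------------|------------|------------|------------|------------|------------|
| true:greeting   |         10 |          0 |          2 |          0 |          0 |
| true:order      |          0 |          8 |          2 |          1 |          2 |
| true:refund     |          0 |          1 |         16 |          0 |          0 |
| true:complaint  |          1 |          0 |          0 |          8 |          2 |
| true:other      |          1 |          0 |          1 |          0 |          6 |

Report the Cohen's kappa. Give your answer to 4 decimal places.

Observed agreement pₒ = trace/N = 48/61 = 0.78689
Expected agreement pₑ = Σ (rowᵢ·colᵢ)/N² = (12·12 + 13·9 + 17·21 + 11·9 + 8·10)/61² = 0.21419
κ = (pₒ − pₑ)/(1 − pₑ) = (0.78689 − 0.21419)/(1 − 0.21419) = 0.7288

0.7288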